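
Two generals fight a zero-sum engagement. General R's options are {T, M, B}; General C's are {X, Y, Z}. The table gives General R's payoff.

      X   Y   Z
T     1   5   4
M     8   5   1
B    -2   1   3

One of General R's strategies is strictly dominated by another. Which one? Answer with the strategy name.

T gives a strictly higher payoff than B against every column: 1 > -2, 5 > 1, 4 > 3.
So B is strictly dominated and General R never plays it.

B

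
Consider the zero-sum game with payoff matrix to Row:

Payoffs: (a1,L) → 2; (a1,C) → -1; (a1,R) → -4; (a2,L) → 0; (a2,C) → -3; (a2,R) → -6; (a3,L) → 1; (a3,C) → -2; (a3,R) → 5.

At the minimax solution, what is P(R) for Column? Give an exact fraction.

Row minima: a1 → -4, a2 → -6, a3 → -2; maximin = -2.
Column maxima: L → 2, C → -1, R → 5; minimax = -1.
-2 ≠ -1, so there is no saddle point; optimal play is mixed.
a2 is strictly dominated by a1, so Row never plays it.
L is strictly dominated by C (it gives Row strictly more in every row), so Column never plays it.
On the remaining 2×2 (a1, a3 vs C, R):
Let Row play a1 with probability p. Expected payoff against C: (-1)p + (-2)(1−p) = p − 2; against R: (-4)p + 5(1−p) = −9p + 5.
Setting these equal: p − 2 = −9p + 5 ⇒ 10p = 7 ⇒ p = 7/10, and the value is (1)·(7/10) − 2 = -13/10.
For Column: with q = P(C), equating a1's and a3's payoffs gives 3q − 4 = −7q + 5 ⇒ q = 9/10.

1/10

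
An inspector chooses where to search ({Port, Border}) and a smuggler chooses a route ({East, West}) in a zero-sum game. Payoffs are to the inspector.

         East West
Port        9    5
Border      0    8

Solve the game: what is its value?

6

Row minima: Port → 5, Border → 0; maximin = 5.
Column maxima: East → 9, West → 8; minimax = 8.
5 ≠ 8, so there is no saddle point; optimal play is mixed.
Let the inspector play Port with probability p. Expected payoff against East: 9p + 0(1−p) = 9p; against West: 5p + 8(1−p) = −3p + 8.
Setting these equal: 9p = −3p + 8 ⇒ 12p = 8 ⇒ p = 2/3, and the value is (9)·(2/3) = 6.
For the smuggler: with q = P(East), equating Port's and Border's payoffs gives 4q + 5 = −8q + 8 ⇒ q = 1/4.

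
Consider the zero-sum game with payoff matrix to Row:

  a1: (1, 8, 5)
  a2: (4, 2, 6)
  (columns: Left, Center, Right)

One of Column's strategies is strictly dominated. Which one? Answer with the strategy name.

Right

Left holds Row's payoff strictly below Right in every row: 1 < 5, 4 < 6.
So Right is strictly dominated for Column.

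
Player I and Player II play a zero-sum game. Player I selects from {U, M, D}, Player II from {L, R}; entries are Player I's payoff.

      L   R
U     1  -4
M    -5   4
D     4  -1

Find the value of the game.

11/14

Row minima: U → -4, M → -5, D → -1; maximin = -1.
Column maxima: L → 4, R → 4; minimax = 4.
-1 ≠ 4, so there is no saddle point; optimal play is mixed.
U is strictly dominated by D, so Player I never plays it.
On the remaining 2×2 (M, D vs L, R):
Let Player I play M with probability p. Expected payoff against L: (-5)p + 4(1−p) = −9p + 4; against R: 4p + (-1)(1−p) = 5p − 1.
Setting these equal: −9p + 4 = 5p − 1 ⇒ −14p = -5 ⇒ p = 5/14, and the value is (-9)·(5/14) + 4 = 11/14.
For Player II: with q = P(L), equating M's and D's payoffs gives −9q + 4 = 5q − 1 ⇒ q = 5/14.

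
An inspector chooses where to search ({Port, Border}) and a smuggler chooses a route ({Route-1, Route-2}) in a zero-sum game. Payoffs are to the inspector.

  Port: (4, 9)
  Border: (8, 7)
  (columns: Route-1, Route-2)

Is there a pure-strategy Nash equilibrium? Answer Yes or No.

No

Row minima: Port → 4, Border → 7; maximin = 7.
Column maxima: Route-1 → 8, Route-2 → 9; minimax = 8.
7 ≠ 8, so no pure-strategy equilibrium exists.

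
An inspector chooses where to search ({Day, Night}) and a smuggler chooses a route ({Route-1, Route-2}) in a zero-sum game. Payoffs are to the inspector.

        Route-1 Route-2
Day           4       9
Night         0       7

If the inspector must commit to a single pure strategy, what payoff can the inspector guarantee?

4

Row minima: Day → 4, Night → 0.
The best of these is 4.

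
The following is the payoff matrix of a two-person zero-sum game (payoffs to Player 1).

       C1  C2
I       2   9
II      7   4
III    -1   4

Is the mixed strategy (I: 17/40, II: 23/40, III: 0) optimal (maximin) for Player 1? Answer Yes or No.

Against C1 this mix gives (17/40)·2 + (23/40)·7 = 39/8.
Against C2 this mix gives (17/40)·9 + (23/40)·4 = 49/8.
Player 2 will play C1, holding Player 1 to 39/8. Shifting weight toward the row that does better against C1 would raise this floor (the equalizing mix achieves 11/2 against both C1 and C2), so the proposed strategy is not optimal.

No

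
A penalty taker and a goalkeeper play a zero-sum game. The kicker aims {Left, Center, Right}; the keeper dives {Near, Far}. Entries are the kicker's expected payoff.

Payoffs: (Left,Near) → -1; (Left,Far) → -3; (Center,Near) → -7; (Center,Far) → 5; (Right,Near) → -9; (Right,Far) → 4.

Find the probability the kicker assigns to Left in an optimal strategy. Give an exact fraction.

6/7

Row minima: Left → -3, Center → -7, Right → -9; maximin = -3.
Column maxima: Near → -1, Far → 5; minimax = -1.
-3 ≠ -1, so there is no saddle point; optimal play is mixed.
Right is strictly dominated by Center, so the kicker never plays it.
On the remaining 2×2 (Left, Center vs Near, Far):
Let the kicker play Left with probability p. Expected payoff against Near: (-1)p + (-7)(1−p) = 6p − 7; against Far: (-3)p + 5(1−p) = −8p + 5.
Setting these equal: 6p − 7 = −8p + 5 ⇒ 14p = 12 ⇒ p = 6/7, and the value is (6)·(6/7) − 7 = -13/7.
For the keeper: with q = P(Near), equating Left's and Center's payoffs gives 2q − 3 = −12q + 5 ⇒ q = 4/7.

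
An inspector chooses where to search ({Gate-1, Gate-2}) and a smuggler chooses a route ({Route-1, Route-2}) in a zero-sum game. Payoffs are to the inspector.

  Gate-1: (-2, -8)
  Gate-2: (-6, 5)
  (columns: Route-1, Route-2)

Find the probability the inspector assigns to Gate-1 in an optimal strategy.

Row minima: Gate-1 → -8, Gate-2 → -6; maximin = -6.
Column maxima: Route-1 → -2, Route-2 → 5; minimax = -2.
-6 ≠ -2, so there is no saddle point; optimal play is mixed.
Let the inspector play Gate-1 with probability p. Expected payoff against Route-1: (-2)p + (-6)(1−p) = 4p − 6; against Route-2: (-8)p + 5(1−p) = −13p + 5.
Setting these equal: 4p − 6 = −13p + 5 ⇒ 17p = 11 ⇒ p = 11/17, and the value is (4)·(11/17) − 6 = -58/17.
For the smuggler: with q = P(Route-1), equating Gate-1's and Gate-2's payoffs gives 6q − 8 = −11q + 5 ⇒ q = 13/17.

11/17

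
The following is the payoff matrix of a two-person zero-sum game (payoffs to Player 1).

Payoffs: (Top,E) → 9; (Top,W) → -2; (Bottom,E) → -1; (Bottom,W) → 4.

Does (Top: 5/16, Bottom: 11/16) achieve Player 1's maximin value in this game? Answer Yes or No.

Against E this mix gives (5/16)·9 + (11/16)·(-1) = 17/8.
Against W this mix gives (5/16)·(-2) + (11/16)·4 = 17/8.
All of Player 2's active replies (E, W) yield 17/8, and no column does worse for Player 1. The mix makes Player 2 indifferent and guarantees 17/8, so it is optimal.

Yes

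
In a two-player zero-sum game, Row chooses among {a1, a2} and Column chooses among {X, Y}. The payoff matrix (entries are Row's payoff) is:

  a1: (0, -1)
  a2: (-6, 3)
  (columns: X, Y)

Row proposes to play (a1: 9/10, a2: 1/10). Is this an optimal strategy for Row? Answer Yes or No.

Yes

Against X this mix gives (9/10)·0 + (1/10)·(-6) = -3/5.
Against Y this mix gives (9/10)·(-1) + (1/10)·3 = -3/5.
All of Column's active replies (X, Y) yield -3/5, and no column does worse for Row. The mix makes Column indifferent and guarantees -3/5, so it is optimal.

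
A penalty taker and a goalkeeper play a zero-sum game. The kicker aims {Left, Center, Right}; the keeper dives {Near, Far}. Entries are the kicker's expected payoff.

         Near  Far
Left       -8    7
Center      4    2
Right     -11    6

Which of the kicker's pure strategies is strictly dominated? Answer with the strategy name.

Right

Left gives a strictly higher payoff than Right against every column: -8 > -11, 7 > 6.
So Right is strictly dominated and the kicker never plays it.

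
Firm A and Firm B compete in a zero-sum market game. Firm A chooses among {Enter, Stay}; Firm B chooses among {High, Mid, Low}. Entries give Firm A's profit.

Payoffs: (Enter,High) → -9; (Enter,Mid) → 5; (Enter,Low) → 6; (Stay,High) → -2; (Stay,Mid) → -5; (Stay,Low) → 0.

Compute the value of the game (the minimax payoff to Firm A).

Row minima: Enter → -9, Stay → -5; maximin = -5.
Column maxima: High → -2, Mid → 5, Low → 6; minimax = -2.
-5 ≠ -2, so there is no saddle point; optimal play is mixed.
Low is strictly dominated by High (it gives Firm A strictly more in every row), so Firm B never plays it.
On the remaining 2×2 (Enter, Stay vs High, Mid):
Let Firm A play Enter with probability p. Expected payoff against High: (-9)p + (-2)(1−p) = −7p − 2; against Mid: 5p + (-5)(1−p) = 10p − 5.
Setting these equal: −7p − 2 = 10p − 5 ⇒ −17p = -3 ⇒ p = 3/17, and the value is (-7)·(3/17) − 2 = -55/17.
For Firm B: with q = P(High), equating Enter's and Stay's payoffs gives −14q + 5 = 3q − 5 ⇒ q = 10/17.

-55/17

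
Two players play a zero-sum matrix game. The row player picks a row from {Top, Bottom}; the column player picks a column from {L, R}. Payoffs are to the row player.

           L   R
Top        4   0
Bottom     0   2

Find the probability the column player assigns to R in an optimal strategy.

Row minima: Top → 0, Bottom → 0; maximin = 0.
Column maxima: L → 4, R → 2; minimax = 2.
0 ≠ 2, so there is no saddle point; optimal play is mixed.
Let the row player play Top with probability p. Expected payoff against L: 4p + 0(1−p) = 4p; against R: 0p + 2(1−p) = −2p + 2.
Setting these equal: 4p = −2p + 2 ⇒ 6p = 2 ⇒ p = 1/3, and the value is (4)·(1/3) = 4/3.
For the column player: with q = P(L), equating Top's and Bottom's payoffs gives 4q = −2q + 2 ⇒ q = 1/3.

2/3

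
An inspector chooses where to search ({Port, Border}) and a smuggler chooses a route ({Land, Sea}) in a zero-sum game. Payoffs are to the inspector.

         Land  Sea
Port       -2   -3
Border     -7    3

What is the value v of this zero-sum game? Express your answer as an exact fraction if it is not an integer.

-27/11

Row minima: Port → -3, Border → -7; maximin = -3.
Column maxima: Land → -2, Sea → 3; minimax = -2.
-3 ≠ -2, so there is no saddle point; optimal play is mixed.
Let the inspector play Port with probability p. Expected payoff against Land: (-2)p + (-7)(1−p) = 5p − 7; against Sea: (-3)p + 3(1−p) = −6p + 3.
Setting these equal: 5p − 7 = −6p + 3 ⇒ 11p = 10 ⇒ p = 10/11, and the value is (5)·(10/11) − 7 = -27/11.
For the smuggler: with q = P(Land), equating Port's and Border's payoffs gives q − 3 = −10q + 3 ⇒ q = 6/11.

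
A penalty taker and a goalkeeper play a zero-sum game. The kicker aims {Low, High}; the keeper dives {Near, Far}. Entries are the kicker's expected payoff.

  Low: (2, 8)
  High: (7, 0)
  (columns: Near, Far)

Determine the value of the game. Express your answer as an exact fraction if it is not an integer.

56/13

Row minima: Low → 2, High → 0; maximin = 2.
Column maxima: Near → 7, Far → 8; minimax = 7.
2 ≠ 7, so there is no saddle point; optimal play is mixed.
Let the kicker play Low with probability p. Expected payoff against Near: 2p + 7(1−p) = −5p + 7; against Far: 8p + 0(1−p) = 8p.
Setting these equal: −5p + 7 = 8p ⇒ −13p = -7 ⇒ p = 7/13, and the value is (-5)·(7/13) + 7 = 56/13.
For the keeper: with q = P(Near), equating Low's and High's payoffs gives −6q + 8 = 7q ⇒ q = 8/13.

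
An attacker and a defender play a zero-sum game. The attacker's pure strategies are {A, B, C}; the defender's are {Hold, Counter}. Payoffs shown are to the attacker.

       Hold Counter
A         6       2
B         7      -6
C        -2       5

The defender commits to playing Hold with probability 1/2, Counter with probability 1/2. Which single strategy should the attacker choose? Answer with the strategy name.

A

Expected payoff of A: (1/2)·6 + (1/2)·2 = 4.
Expected payoff of B: (1/2)·7 + (1/2)·(-6) = 1/2.
Expected payoff of C: (1/2)·(-2) + (1/2)·5 = 3/2.
The largest is 4, so the attacker's best response is A.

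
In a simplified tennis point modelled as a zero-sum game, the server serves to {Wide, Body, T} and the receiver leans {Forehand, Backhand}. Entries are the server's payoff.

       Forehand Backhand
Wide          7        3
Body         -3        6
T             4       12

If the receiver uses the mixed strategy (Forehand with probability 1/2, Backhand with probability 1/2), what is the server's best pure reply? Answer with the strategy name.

T

Expected payoff of Wide: (1/2)·7 + (1/2)·3 = 5.
Expected payoff of Body: (1/2)·(-3) + (1/2)·6 = 3/2.
Expected payoff of T: (1/2)·4 + (1/2)·12 = 8.
The largest is 8, so the server's best response is T.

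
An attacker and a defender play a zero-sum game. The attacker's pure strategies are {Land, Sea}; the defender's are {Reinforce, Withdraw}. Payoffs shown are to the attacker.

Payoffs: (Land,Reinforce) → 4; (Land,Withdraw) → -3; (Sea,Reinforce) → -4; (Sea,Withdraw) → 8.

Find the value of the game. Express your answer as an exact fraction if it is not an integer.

Row minima: Land → -3, Sea → -4; maximin = -3.
Column maxima: Reinforce → 4, Withdraw → 8; minimax = 4.
-3 ≠ 4, so there is no saddle point; optimal play is mixed.
Let the attacker play Land with probability p. Expected payoff against Reinforce: 4p + (-4)(1−p) = 8p − 4; against Withdraw: (-3)p + 8(1−p) = −11p + 8.
Setting these equal: 8p − 4 = −11p + 8 ⇒ 19p = 12 ⇒ p = 12/19, and the value is (8)·(12/19) − 4 = 20/19.
For the defender: with q = P(Reinforce), equating Land's and Sea's payoffs gives 7q − 3 = −12q + 8 ⇒ q = 11/19.

20/19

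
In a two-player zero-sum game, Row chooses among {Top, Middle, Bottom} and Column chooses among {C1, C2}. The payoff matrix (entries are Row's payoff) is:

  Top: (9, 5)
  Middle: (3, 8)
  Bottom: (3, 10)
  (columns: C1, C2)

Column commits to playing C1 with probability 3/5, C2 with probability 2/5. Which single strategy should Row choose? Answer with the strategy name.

Expected payoff of Top: (3/5)·9 + (2/5)·5 = 37/5.
Expected payoff of Middle: (3/5)·3 + (2/5)·8 = 5.
Expected payoff of Bottom: (3/5)·3 + (2/5)·10 = 29/5.
The largest is 37/5, so Row's best response is Top.

Top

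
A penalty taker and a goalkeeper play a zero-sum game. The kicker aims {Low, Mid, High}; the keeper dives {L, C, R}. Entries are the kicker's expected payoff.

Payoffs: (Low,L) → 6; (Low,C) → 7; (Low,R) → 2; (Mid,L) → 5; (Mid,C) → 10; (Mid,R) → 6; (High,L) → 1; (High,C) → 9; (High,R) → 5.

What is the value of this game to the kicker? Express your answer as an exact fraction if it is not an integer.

Row minima: Low → 2, Mid → 5, High → 1; maximin = 5.
Column maxima: L → 6, C → 10, R → 6; minimax = 6.
5 ≠ 6, so there is no saddle point; optimal play is mixed.
High is strictly dominated by Mid, so the kicker never plays it.
C is strictly dominated by L (it gives the kicker strictly more in every row), so the keeper never plays it.
On the remaining 2×2 (Low, Mid vs L, R):
Let the kicker play Low with probability p. Expected payoff against L: 6p + 5(1−p) = p + 5; against R: 2p + 6(1−p) = −4p + 6.
Setting these equal: p + 5 = −4p + 6 ⇒ 5p = 1 ⇒ p = 1/5, and the value is (1)·(1/5) + 5 = 26/5.
For the keeper: with q = P(L), equating Low's and Mid's payoffs gives 4q + 2 = −q + 6 ⇒ q = 4/5.

26/5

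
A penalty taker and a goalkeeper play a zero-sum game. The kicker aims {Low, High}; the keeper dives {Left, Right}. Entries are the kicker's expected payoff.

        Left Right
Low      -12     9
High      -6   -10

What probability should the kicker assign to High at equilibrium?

Row minima: Low → -12, High → -10; maximin = -10.
Column maxima: Left → -6, Right → 9; minimax = -6.
-10 ≠ -6, so there is no saddle point; optimal play is mixed.
Let the kicker play Low with probability p. Expected payoff against Left: (-12)p + (-6)(1−p) = −6p − 6; against Right: 9p + (-10)(1−p) = 19p − 10.
Setting these equal: −6p − 6 = 19p − 10 ⇒ −25p = -4 ⇒ p = 4/25, and the value is (-6)·(4/25) − 6 = -174/25.
For the keeper: with q = P(Left), equating Low's and High's payoffs gives −21q + 9 = 4q − 10 ⇒ q = 19/25.

21/25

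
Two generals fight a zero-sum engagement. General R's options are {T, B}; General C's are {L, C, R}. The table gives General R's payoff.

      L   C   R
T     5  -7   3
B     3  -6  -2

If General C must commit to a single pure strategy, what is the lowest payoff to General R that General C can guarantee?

-6

Column maxima: L → 5, C → -6, R → 3.
The smallest of these is -6.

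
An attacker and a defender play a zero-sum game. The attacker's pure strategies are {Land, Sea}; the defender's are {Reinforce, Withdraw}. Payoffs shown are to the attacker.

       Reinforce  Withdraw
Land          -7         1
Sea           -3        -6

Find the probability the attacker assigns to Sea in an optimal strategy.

8/11

Row minima: Land → -7, Sea → -6; maximin = -6.
Column maxima: Reinforce → -3, Withdraw → 1; minimax = -3.
-6 ≠ -3, so there is no saddle point; optimal play is mixed.
Let the attacker play Land with probability p. Expected payoff against Reinforce: (-7)p + (-3)(1−p) = −4p − 3; against Withdraw: 1p + (-6)(1−p) = 7p − 6.
Setting these equal: −4p − 3 = 7p − 6 ⇒ −11p = -3 ⇒ p = 3/11, and the value is (-4)·(3/11) − 3 = -45/11.
For the defender: with q = P(Reinforce), equating Land's and Sea's payoffs gives −8q + 1 = 3q − 6 ⇒ q = 7/11.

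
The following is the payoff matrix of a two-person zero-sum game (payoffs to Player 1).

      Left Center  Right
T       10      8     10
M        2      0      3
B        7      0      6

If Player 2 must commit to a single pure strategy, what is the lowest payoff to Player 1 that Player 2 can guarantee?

Column maxima: Left → 10, Center → 8, Right → 10.
The smallest of these is 8.

8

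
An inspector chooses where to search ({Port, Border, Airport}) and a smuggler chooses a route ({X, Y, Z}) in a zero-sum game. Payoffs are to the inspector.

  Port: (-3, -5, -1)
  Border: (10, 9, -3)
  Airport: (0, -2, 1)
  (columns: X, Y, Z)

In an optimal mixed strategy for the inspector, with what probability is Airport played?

4/5

Row minima: Port → -5, Border → -3, Airport → -2; maximin = -2.
Column maxima: X → 10, Y → 9, Z → 1; minimax = 1.
-2 ≠ 1, so there is no saddle point; optimal play is mixed.
Port is strictly dominated by Airport, so the inspector never plays it.
X is strictly dominated by Y (it gives the inspector strictly more in every row), so the smuggler never plays it.
On the remaining 2×2 (Border, Airport vs Y, Z):
Let the inspector play Border with probability p. Expected payoff against Y: 9p + (-2)(1−p) = 11p − 2; against Z: (-3)p + 1(1−p) = −4p + 1.
Setting these equal: 11p − 2 = −4p + 1 ⇒ 15p = 3 ⇒ p = 1/5, and the value is (11)·(1/5) − 2 = 1/5.
For the smuggler: with q = P(Y), equating Border's and Airport's payoffs gives 12q − 3 = −3q + 1 ⇒ q = 4/15.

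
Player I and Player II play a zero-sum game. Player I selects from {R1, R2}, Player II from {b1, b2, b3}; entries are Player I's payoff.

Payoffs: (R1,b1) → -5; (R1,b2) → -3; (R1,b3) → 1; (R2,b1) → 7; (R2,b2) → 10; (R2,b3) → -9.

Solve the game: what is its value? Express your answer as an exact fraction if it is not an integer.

-19/11

Row minima: R1 → -5, R2 → -9; maximin = -5.
Column maxima: b1 → 7, b2 → 10, b3 → 1; minimax = 1.
-5 ≠ 1, so there is no saddle point; optimal play is mixed.
b2 is strictly dominated by b1 (it gives Player I strictly more in every row), so Player II never plays it.
On the remaining 2×2 (R1, R2 vs b1, b3):
Let Player I play R1 with probability p. Expected payoff against b1: (-5)p + 7(1−p) = −12p + 7; against b3: 1p + (-9)(1−p) = 10p − 9.
Setting these equal: −12p + 7 = 10p − 9 ⇒ −22p = -16 ⇒ p = 8/11, and the value is (-12)·(8/11) + 7 = -19/11.
For Player II: with q = P(b1), equating R1's and R2's payoffs gives −6q + 1 = 16q − 9 ⇒ q = 5/11.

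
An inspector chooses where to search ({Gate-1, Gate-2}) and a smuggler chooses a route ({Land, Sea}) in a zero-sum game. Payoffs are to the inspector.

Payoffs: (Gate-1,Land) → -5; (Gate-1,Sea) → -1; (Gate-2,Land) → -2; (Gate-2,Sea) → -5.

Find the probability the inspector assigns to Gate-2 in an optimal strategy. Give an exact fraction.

Row minima: Gate-1 → -5, Gate-2 → -5; maximin = -5.
Column maxima: Land → -2, Sea → -1; minimax = -2.
-5 ≠ -2, so there is no saddle point; optimal play is mixed.
Let the inspector play Gate-1 with probability p. Expected payoff against Land: (-5)p + (-2)(1−p) = −3p − 2; against Sea: (-1)p + (-5)(1−p) = 4p − 5.
Setting these equal: −3p − 2 = 4p − 5 ⇒ −7p = -3 ⇒ p = 3/7, and the value is (-3)·(3/7) − 2 = -23/7.
For the smuggler: with q = P(Land), equating Gate-1's and Gate-2's payoffs gives −4q − 1 = 3q − 5 ⇒ q = 4/7.

4/7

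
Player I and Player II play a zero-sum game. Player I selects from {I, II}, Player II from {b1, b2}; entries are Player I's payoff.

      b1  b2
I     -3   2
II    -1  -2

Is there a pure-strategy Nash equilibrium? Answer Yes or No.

No

Row minima: I → -3, II → -2; maximin = -2.
Column maxima: b1 → -1, b2 → 2; minimax = -1.
-2 ≠ -1, so no pure-strategy equilibrium exists.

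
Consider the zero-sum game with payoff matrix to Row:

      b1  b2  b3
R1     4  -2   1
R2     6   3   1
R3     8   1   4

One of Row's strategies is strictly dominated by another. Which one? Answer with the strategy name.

R3 gives a strictly higher payoff than R1 against every column: 8 > 4, 1 > -2, 4 > 1.
So R1 is strictly dominated and Row never plays it.

R1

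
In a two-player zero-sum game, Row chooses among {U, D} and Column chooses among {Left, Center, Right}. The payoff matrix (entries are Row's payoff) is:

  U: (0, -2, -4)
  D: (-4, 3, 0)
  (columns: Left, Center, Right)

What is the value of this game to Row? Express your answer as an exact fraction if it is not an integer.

Row minima: U → -4, D → -4; maximin = -4.
Column maxima: Left → 0, Center → 3, Right → 0; minimax = 0.
-4 ≠ 0, so there is no saddle point; optimal play is mixed.
Center is strictly dominated by Right (it gives Row strictly more in every row), so Column never plays it.
On the remaining 2×2 (U, D vs Left, Right):
Let Row play U with probability p. Expected payoff against Left: 0p + (-4)(1−p) = 4p − 4; against Right: (-4)p + 0(1−p) = −4p.
Setting these equal: 4p − 4 = −4p ⇒ 8p = 4 ⇒ p = 1/2, and the value is (4)·(1/2) − 4 = -2.
For Column: with q = P(Left), equating U's and D's payoffs gives 4q − 4 = −4q ⇒ q = 1/2.

-2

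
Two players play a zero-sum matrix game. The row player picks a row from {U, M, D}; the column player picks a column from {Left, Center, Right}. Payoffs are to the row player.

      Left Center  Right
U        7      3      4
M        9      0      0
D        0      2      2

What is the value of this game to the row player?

Row minima: U → 3, M → 0, D → 0; maximin = 3.
Column maxima: Left → 9, Center → 3, Right → 4; minimax = 3.
Since maximin = minimax = 3, there is a saddle point and the value is 3.

3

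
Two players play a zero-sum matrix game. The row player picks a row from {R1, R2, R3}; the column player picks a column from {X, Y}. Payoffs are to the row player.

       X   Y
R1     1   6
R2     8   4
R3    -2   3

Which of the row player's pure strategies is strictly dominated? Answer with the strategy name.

R3

R1 gives a strictly higher payoff than R3 against every column: 1 > -2, 6 > 3.
So R3 is strictly dominated and the row player never plays it.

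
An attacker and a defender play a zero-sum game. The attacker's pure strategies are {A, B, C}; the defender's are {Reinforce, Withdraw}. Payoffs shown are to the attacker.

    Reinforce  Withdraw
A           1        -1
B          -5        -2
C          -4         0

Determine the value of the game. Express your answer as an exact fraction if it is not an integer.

Row minima: A → -1, B → -5, C → -4; maximin = -1.
Column maxima: Reinforce → 1, Withdraw → 0; minimax = 0.
-1 ≠ 0, so there is no saddle point; optimal play is mixed.
B is strictly dominated by A, so the attacker never plays it.
On the remaining 2×2 (A, C vs Reinforce, Withdraw):
Let the attacker play A with probability p. Expected payoff against Reinforce: 1p + (-4)(1−p) = 5p − 4; against Withdraw: (-1)p + 0(1−p) = −p.
Setting these equal: 5p − 4 = −p ⇒ 6p = 4 ⇒ p = 2/3, and the value is (5)·(2/3) − 4 = -2/3.
For the defender: with q = P(Reinforce), equating A's and C's payoffs gives 2q − 1 = −4q ⇒ q = 1/6.

-2/3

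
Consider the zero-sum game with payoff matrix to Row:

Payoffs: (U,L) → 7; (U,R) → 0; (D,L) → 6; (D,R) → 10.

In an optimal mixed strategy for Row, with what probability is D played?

7/11

Row minima: U → 0, D → 6; maximin = 6.
Column maxima: L → 7, R → 10; minimax = 7.
6 ≠ 7, so there is no saddle point; optimal play is mixed.
Let Row play U with probability p. Expected payoff against L: 7p + 6(1−p) = p + 6; against R: 0p + 10(1−p) = −10p + 10.
Setting these equal: p + 6 = −10p + 10 ⇒ 11p = 4 ⇒ p = 4/11, and the value is (1)·(4/11) + 6 = 70/11.
For Column: with q = P(L), equating U's and D's payoffs gives 7q = −4q + 10 ⇒ q = 10/11.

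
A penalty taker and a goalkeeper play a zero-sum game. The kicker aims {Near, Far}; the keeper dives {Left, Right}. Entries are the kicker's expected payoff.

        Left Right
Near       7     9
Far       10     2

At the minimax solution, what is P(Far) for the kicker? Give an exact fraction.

Row minima: Near → 7, Far → 2; maximin = 7.
Column maxima: Left → 10, Right → 9; minimax = 9.
7 ≠ 9, so there is no saddle point; optimal play is mixed.
Let the kicker play Near with probability p. Expected payoff against Left: 7p + 10(1−p) = −3p + 10; against Right: 9p + 2(1−p) = 7p + 2.
Setting these equal: −3p + 10 = 7p + 2 ⇒ −10p = -8 ⇒ p = 4/5, and the value is (-3)·(4/5) + 10 = 38/5.
For the keeper: with q = P(Left), equating Near's and Far's payoffs gives −2q + 9 = 8q + 2 ⇒ q = 7/10.

1/5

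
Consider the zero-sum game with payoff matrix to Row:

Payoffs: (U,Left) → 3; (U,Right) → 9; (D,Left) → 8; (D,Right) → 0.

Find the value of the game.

Row minima: U → 3, D → 0; maximin = 3.
Column maxima: Left → 8, Right → 9; minimax = 8.
3 ≠ 8, so there is no saddle point; optimal play is mixed.
Let Row play U with probability p. Expected payoff against Left: 3p + 8(1−p) = −5p + 8; against Right: 9p + 0(1−p) = 9p.
Setting these equal: −5p + 8 = 9p ⇒ −14p = -8 ⇒ p = 4/7, and the value is (-5)·(4/7) + 8 = 36/7.
For Column: with q = P(Left), equating U's and D's payoffs gives −6q + 9 = 8q ⇒ q = 9/14.

36/7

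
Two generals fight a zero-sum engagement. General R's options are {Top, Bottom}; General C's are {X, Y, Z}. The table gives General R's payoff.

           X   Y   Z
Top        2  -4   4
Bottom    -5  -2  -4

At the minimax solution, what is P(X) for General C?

Row minima: Top → -4, Bottom → -5; maximin = -4.
Column maxima: X → 2, Y → -2, Z → 4; minimax = -2.
-4 ≠ -2, so there is no saddle point; optimal play is mixed.
Z is strictly dominated by X (it gives General R strictly more in every row), so General C never plays it.
On the remaining 2×2 (Top, Bottom vs X, Y):
Let General R play Top with probability p. Expected payoff against X: 2p + (-5)(1−p) = 7p − 5; against Y: (-4)p + (-2)(1−p) = −2p − 2.
Setting these equal: 7p − 5 = −2p − 2 ⇒ 9p = 3 ⇒ p = 1/3, and the value is (7)·(1/3) − 5 = -8/3.
For General C: with q = P(X), equating Top's and Bottom's payoffs gives 6q − 4 = −3q − 2 ⇒ q = 2/9.

2/9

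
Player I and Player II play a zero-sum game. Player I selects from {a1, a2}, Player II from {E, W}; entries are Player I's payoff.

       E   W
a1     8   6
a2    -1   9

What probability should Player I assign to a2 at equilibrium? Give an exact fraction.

1/6

Row minima: a1 → 6, a2 → -1; maximin = 6.
Column maxima: E → 8, W → 9; minimax = 8.
6 ≠ 8, so there is no saddle point; optimal play is mixed.
Let Player I play a1 with probability p. Expected payoff against E: 8p + (-1)(1−p) = 9p − 1; against W: 6p + 9(1−p) = −3p + 9.
Setting these equal: 9p − 1 = −3p + 9 ⇒ 12p = 10 ⇒ p = 5/6, and the value is (9)·(5/6) − 1 = 13/2.
For Player II: with q = P(E), equating a1's and a2's payoffs gives 2q + 6 = −10q + 9 ⇒ q = 1/4.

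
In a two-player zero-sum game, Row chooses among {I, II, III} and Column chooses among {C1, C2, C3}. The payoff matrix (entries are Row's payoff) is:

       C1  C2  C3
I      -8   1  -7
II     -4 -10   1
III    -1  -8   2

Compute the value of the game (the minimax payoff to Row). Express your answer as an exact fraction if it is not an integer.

Row minima: I → -8, II → -10, III → -8; maximin = -8.
Column maxima: C1 → -1, C2 → 1, C3 → 2; minimax = -1.
-8 ≠ -1, so there is no saddle point; optimal play is mixed.
II is strictly dominated by III, so Row never plays it.
C3 is strictly dominated by C1 (it gives Row strictly more in every row), so Column never plays it.
On the remaining 2×2 (I, III vs C1, C2):
Let Row play I with probability p. Expected payoff against C1: (-8)p + (-1)(1−p) = −7p − 1; against C2: 1p + (-8)(1−p) = 9p − 8.
Setting these equal: −7p − 1 = 9p − 8 ⇒ −16p = -7 ⇒ p = 7/16, and the value is (-7)·(7/16) − 1 = -65/16.
For Column: with q = P(C1), equating I's and III's payoffs gives −9q + 1 = 7q − 8 ⇒ q = 9/16.

-65/16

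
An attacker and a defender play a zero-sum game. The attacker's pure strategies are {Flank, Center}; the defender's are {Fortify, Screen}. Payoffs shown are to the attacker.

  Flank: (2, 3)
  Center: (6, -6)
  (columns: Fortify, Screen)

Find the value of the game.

Row minima: Flank → 2, Center → -6; maximin = 2.
Column maxima: Fortify → 6, Screen → 3; minimax = 3.
2 ≠ 3, so there is no saddle point; optimal play is mixed.
Let the attacker play Flank with probability p. Expected payoff against Fortify: 2p + 6(1−p) = −4p + 6; against Screen: 3p + (-6)(1−p) = 9p − 6.
Setting these equal: −4p + 6 = 9p − 6 ⇒ −13p = -12 ⇒ p = 12/13, and the value is (-4)·(12/13) + 6 = 30/13.
For the defender: with q = P(Fortify), equating Flank's and Center's payoffs gives −q + 3 = 12q − 6 ⇒ q = 9/13.

30/13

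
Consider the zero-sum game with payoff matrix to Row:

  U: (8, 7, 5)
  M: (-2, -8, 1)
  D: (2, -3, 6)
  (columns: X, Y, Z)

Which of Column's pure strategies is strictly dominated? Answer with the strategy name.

Y holds Row's payoff strictly below X in every row: 7 < 8, -8 < -2, -3 < 2.
So X is strictly dominated for Column.

X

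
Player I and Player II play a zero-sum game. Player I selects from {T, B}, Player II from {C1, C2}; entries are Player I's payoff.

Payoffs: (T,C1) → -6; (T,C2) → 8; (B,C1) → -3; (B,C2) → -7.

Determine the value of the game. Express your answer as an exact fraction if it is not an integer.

-11/3

Row minima: T → -6, B → -7; maximin = -6.
Column maxima: C1 → -3, C2 → 8; minimax = -3.
-6 ≠ -3, so there is no saddle point; optimal play is mixed.
Let Player I play T with probability p. Expected payoff against C1: (-6)p + (-3)(1−p) = −3p − 3; against C2: 8p + (-7)(1−p) = 15p − 7.
Setting these equal: −3p − 3 = 15p − 7 ⇒ −18p = -4 ⇒ p = 2/9, and the value is (-3)·(2/9) − 3 = -11/3.
For Player II: with q = P(C1), equating T's and B's payoffs gives −14q + 8 = 4q − 7 ⇒ q = 5/6.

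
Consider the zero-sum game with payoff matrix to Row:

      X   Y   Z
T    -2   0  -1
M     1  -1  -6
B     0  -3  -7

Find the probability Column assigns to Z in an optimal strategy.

Row minima: T → -2, M → -6, B → -7; maximin = -2.
Column maxima: X → 1, Y → 0, Z → -1; minimax = -1.
-2 ≠ -1, so there is no saddle point; optimal play is mixed.
B is strictly dominated by M, so Row never plays it.
Y is strictly dominated by Z (it gives Row strictly more in every row), so Column never plays it.
On the remaining 2×2 (T, M vs X, Z):
Let Row play T with probability p. Expected payoff against X: (-2)p + 1(1−p) = −3p + 1; against Z: (-1)p + (-6)(1−p) = 5p − 6.
Setting these equal: −3p + 1 = 5p − 6 ⇒ −8p = -7 ⇒ p = 7/8, and the value is (-3)·(7/8) + 1 = -13/8.
For Column: with q = P(X), equating T's and M's payoffs gives −q − 1 = 7q − 6 ⇒ q = 5/8.

3/8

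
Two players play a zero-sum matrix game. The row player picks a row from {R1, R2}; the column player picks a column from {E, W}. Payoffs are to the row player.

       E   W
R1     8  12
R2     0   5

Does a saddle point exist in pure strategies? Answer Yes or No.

Yes

Row minima: R1 → 8, R2 → 0; maximin = 8.
Column maxima: E → 8, W → 12; minimax = 8.
maximin = minimax = 8, so a saddle point exists.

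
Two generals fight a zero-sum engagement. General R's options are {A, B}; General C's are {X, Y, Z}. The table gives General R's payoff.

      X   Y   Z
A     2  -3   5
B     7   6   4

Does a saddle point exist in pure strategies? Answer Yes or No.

No

Row minima: A → -3, B → 4; maximin = 4.
Column maxima: X → 7, Y → 6, Z → 5; minimax = 5.
4 ≠ 5, so no pure-strategy equilibrium exists.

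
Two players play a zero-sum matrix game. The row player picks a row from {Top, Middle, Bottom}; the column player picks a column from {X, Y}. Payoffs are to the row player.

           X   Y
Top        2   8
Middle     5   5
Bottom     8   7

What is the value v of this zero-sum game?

50/7

Row minima: Top → 2, Middle → 5, Bottom → 7; maximin = 7.
Column maxima: X → 8, Y → 8; minimax = 8.
7 ≠ 8, so there is no saddle point; optimal play is mixed.
Middle is strictly dominated by Bottom, so the row player never plays it.
On the remaining 2×2 (Top, Bottom vs X, Y):
Let the row player play Top with probability p. Expected payoff against X: 2p + 8(1−p) = −6p + 8; against Y: 8p + 7(1−p) = p + 7.
Setting these equal: −6p + 8 = p + 7 ⇒ −7p = -1 ⇒ p = 1/7, and the value is (-6)·(1/7) + 8 = 50/7.
For the column player: with q = P(X), equating Top's and Bottom's payoffs gives −6q + 8 = q + 7 ⇒ q = 1/7.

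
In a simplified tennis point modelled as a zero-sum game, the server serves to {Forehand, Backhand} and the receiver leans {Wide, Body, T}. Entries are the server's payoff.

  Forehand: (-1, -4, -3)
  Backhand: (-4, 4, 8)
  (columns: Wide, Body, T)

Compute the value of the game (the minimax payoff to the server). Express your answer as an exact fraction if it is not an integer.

-20/11

Row minima: Forehand → -4, Backhand → -4; maximin = -4.
Column maxima: Wide → -1, Body → 4, T → 8; minimax = -1.
-4 ≠ -1, so there is no saddle point; optimal play is mixed.
T is strictly dominated by Body (it gives the server strictly more in every row), so the receiver never plays it.
On the remaining 2×2 (Forehand, Backhand vs Wide, Body):
Let the server play Forehand with probability p. Expected payoff against Wide: (-1)p + (-4)(1−p) = 3p − 4; against Body: (-4)p + 4(1−p) = −8p + 4.
Setting these equal: 3p − 4 = −8p + 4 ⇒ 11p = 8 ⇒ p = 8/11, and the value is (3)·(8/11) − 4 = -20/11.
For the receiver: with q = P(Wide), equating Forehand's and Backhand's payoffs gives 3q − 4 = −8q + 4 ⇒ q = 8/11.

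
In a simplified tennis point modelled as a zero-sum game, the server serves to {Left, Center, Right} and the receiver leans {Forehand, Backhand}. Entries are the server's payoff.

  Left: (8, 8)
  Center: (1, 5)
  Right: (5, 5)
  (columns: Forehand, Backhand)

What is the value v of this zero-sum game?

Row minima: Left → 8, Center → 1, Right → 5; maximin = 8.
Column maxima: Forehand → 8, Backhand → 8; minimax = 8.
Since maximin = minimax = 8, there is a saddle point and the value is 8.

8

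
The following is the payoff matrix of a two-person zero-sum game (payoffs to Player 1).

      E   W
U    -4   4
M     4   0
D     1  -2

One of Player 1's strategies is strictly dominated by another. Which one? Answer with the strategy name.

D

M gives a strictly higher payoff than D against every column: 4 > 1, 0 > -2.
So D is strictly dominated and Player 1 never plays it.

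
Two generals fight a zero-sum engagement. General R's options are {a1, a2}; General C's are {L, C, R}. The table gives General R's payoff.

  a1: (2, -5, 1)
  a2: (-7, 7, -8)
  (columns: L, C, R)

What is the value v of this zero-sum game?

-11/7

Row minima: a1 → -5, a2 → -8; maximin = -5.
Column maxima: L → 2, C → 7, R → 1; minimax = 1.
-5 ≠ 1, so there is no saddle point; optimal play is mixed.
L is strictly dominated by R (it gives General R strictly more in every row), so General C never plays it.
On the remaining 2×2 (a1, a2 vs C, R):
Let General R play a1 with probability p. Expected payoff against C: (-5)p + 7(1−p) = −12p + 7; against R: 1p + (-8)(1−p) = 9p − 8.
Setting these equal: −12p + 7 = 9p − 8 ⇒ −21p = -15 ⇒ p = 5/7, and the value is (-12)·(5/7) + 7 = -11/7.
For General C: with q = P(C), equating a1's and a2's payoffs gives −6q + 1 = 15q − 8 ⇒ q = 3/7.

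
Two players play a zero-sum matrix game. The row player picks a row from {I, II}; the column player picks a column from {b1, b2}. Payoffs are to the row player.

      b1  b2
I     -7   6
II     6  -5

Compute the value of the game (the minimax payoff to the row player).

Row minima: I → -7, II → -5; maximin = -5.
Column maxima: b1 → 6, b2 → 6; minimax = 6.
-5 ≠ 6, so there is no saddle point; optimal play is mixed.
Let the row player play I with probability p. Expected payoff against b1: (-7)p + 6(1−p) = −13p + 6; against b2: 6p + (-5)(1−p) = 11p − 5.
Setting these equal: −13p + 6 = 11p − 5 ⇒ −24p = -11 ⇒ p = 11/24, and the value is (-13)·(11/24) + 6 = 1/24.
For the column player: with q = P(b1), equating I's and II's payoffs gives −13q + 6 = 11q − 5 ⇒ q = 11/24.

1/24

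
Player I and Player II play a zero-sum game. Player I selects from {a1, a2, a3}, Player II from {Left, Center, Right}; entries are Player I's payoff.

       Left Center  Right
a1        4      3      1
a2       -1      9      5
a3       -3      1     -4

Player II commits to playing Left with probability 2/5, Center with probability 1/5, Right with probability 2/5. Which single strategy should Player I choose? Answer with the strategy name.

a2

Expected payoff of a1: (2/5)·4 + (1/5)·3 + (2/5)·1 = 13/5.
Expected payoff of a2: (2/5)·(-1) + (1/5)·9 + (2/5)·5 = 17/5.
Expected payoff of a3: (2/5)·(-3) + (1/5)·1 + (2/5)·(-4) = -13/5.
The largest is 17/5, so Player I's best response is a2.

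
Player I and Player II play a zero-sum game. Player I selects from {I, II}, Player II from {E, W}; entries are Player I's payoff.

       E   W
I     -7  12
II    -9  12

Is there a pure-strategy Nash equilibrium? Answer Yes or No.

Row minima: I → -7, II → -9; maximin = -7.
Column maxima: E → -7, W → 12; minimax = -7.
maximin = minimax = -7, so a saddle point exists.

Yes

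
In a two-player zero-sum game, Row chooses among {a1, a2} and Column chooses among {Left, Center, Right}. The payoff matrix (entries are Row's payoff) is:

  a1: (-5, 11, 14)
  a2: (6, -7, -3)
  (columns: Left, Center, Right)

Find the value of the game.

Row minima: a1 → -5, a2 → -7; maximin = -5.
Column maxima: Left → 6, Center → 11, Right → 14; minimax = 6.
-5 ≠ 6, so there is no saddle point; optimal play is mixed.
Right is strictly dominated by Center (it gives Row strictly more in every row), so Column never plays it.
On the remaining 2×2 (a1, a2 vs Left, Center):
Let Row play a1 with probability p. Expected payoff against Left: (-5)p + 6(1−p) = −11p + 6; against Center: 11p + (-7)(1−p) = 18p − 7.
Setting these equal: −11p + 6 = 18p − 7 ⇒ −29p = -13 ⇒ p = 13/29, and the value is (-11)·(13/29) + 6 = 31/29.
For Column: with q = P(Left), equating a1's and a2's payoffs gives −16q + 11 = 13q − 7 ⇒ q = 18/29.

31/29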